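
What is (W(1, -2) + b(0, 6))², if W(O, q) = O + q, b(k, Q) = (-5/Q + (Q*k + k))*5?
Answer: 961/36 ≈ 26.694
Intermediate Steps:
b(k, Q) = -25/Q + 5*k + 5*Q*k (b(k, Q) = (-5/Q + (k + Q*k))*5 = (k - 5/Q + Q*k)*5 = -25/Q + 5*k + 5*Q*k)
(W(1, -2) + b(0, 6))² = ((1 - 2) + 5*(-5 + 6*0*(1 + 6))/6)² = (-1 + 5*(⅙)*(-5 + 6*0*7))² = (-1 + 5*(⅙)*(-5 + 0))² = (-1 + 5*(⅙)*(-5))² = (-1 - 25/6)² = (-31/6)² = 961/36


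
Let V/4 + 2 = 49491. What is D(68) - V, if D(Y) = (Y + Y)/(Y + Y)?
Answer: -197955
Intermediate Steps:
V = 197956 (V = -8 + 4*49491 = -8 + 197964 = 197956)
D(Y) = 1 (D(Y) = (2*Y)/((2*Y)) = (2*Y)*(1/(2*Y)) = 1)
D(68) - V = 1 - 1*197956 = 1 - 197956 = -197955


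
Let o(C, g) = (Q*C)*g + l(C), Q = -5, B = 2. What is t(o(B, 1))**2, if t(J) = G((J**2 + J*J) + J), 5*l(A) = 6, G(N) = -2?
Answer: 4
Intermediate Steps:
l(A) = 6/5 (l(A) = (1/5)*6 = 6/5)
o(C, g) = 6/5 - 5*C*g (o(C, g) = (-5*C)*g + 6/5 = -5*C*g + 6/5 = 6/5 - 5*C*g)
t(J) = -2
t(o(B, 1))**2 = (-2)**2 = 4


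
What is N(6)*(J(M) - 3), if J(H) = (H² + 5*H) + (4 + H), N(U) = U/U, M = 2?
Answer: 17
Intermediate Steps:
N(U) = 1
J(H) = 4 + H² + 6*H
N(6)*(J(M) - 3) = 1*((4 + 2² + 6*2) - 3) = 1*((4 + 4 + 12) - 3) = 1*(20 - 3) = 1*17 = 17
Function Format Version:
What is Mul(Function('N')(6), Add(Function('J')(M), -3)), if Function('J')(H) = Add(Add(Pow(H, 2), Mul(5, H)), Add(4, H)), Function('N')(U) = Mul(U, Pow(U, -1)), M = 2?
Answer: 17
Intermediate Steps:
Function('N')(U) = 1
Function('J')(H) = Add(4, Pow(H, 2), Mul(6, H))
Mul(Function('N')(6), Add(Function('J')(M), -3)) = Mul(1, Add(Add(4, Pow(2, 2), Mul(6, 2)), -3)) = Mul(1, Add(Add(4, 4, 12), -3)) = Mul(1, Add(20, -3)) = Mul(1, 17) = 17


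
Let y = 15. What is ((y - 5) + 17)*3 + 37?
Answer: 118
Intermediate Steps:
((y - 5) + 17)*3 + 37 = ((15 - 5) + 17)*3 + 37 = (10 + 17)*3 + 37 = 27*3 + 37 = 81 + 37 = 118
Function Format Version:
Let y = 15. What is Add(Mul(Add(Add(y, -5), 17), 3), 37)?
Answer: 118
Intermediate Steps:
Add(Mul(Add(Add(y, -5), 17), 3), 37) = Add(Mul(Add(Add(15, -5), 17), 3), 37) = Add(Mul(Add(10, 17), 3), 37) = Add(Mul(27, 3), 37) = Add(81, 37) = 118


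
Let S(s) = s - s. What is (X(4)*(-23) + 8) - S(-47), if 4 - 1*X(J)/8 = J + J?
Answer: 744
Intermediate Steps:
S(s) = 0
X(J) = 32 - 16*J (X(J) = 32 - 8*(J + J) = 32 - 16*J)
(X(4)*(-23) + 8) - S(-47) = ((32 - 16*4)*(-23) + 8) - 1*0 = ((32 - 64)*(-23) + 8) + 0 = (-32*(-23) + 8) + 0 = (736 + 8) + 0 = 744 + 0 = 744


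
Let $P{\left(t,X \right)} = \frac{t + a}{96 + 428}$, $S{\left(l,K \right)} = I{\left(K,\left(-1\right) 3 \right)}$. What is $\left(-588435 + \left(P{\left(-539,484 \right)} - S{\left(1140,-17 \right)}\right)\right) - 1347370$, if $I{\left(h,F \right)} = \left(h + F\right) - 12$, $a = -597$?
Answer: $- \frac{253586547}{131} \approx -1.9358 \cdot 10^{6}$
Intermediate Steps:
$I{\left(h,F \right)} = -12 + F + h$ ($I{\left(h,F \right)} = \left(F + h\right) - 12 = -12 + F + h$)
$S{\left(l,K \right)} = -15 + K$ ($S{\left(l,K \right)} = -12 - 3 + K = -15 + K$)
$P{\left(t,X \right)} = - \frac{597}{524} + \frac{t}{524}$ ($P{\left(t,X \right)} = \frac{t - 597}{96 + 428} = \frac{-597 + t}{524} = \left(-597 + t\right) \frac{1}{524} = - \frac{597}{524} + \frac{t}{524}$)
$\left(-588435 + \left(P{\left(-539,484 \right)} - S{\left(1140,-17 \right)}\right)\right) - 1347370 = \left(-588435 + \left(\left(- \frac{597}{524} + \frac{1}{524} \left(-539\right)\right) - \left(-15 - 17\right)\right)\right) - 1347370 = \left(-588435 - - \frac{3908}{131}\right) - 1347370 = \left(-588435 + \left(- \frac{284}{131} + 32\right)\right) - 1347370 = \left(-588435 + \frac{3908}{131}\right) - 1347370 = - \frac{77081077}{131} - 1347370 = - \frac{253586547}{131}$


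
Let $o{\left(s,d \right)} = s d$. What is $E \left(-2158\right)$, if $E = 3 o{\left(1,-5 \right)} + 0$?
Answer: $32370$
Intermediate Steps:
$o{\left(s,d \right)} = d s$
$E = -15$ ($E = 3 \left(\left(-5\right) 1\right) + 0 = 3 \left(-5\right) + 0 = -15 + 0 = -15$)
$E \left(-2158\right) = \left(-15\right) \left(-2158\right) = 32370$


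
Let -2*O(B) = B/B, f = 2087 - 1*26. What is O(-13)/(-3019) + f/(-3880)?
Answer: -6220219/11713720 ≈ -0.53102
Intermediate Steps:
f = 2061 (f = 2087 - 26 = 2061)
O(B) = -½ (O(B) = -B/(2*B) = -½*1 = -½)
O(-13)/(-3019) + f/(-3880) = -½/(-3019) + 2061/(-3880) = -½*(-1/3019) + 2061*(-1/3880) = 1/6038 - 2061/3880 = -6220219/11713720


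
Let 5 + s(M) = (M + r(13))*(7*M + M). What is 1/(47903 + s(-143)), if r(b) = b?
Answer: 1/196618 ≈ 5.0860e-6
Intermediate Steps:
s(M) = -5 + 8*M*(13 + M) (s(M) = -5 + (M + 13)*(7*M + M) = -5 + (13 + M)*(8*M) = -5 + 8*M*(13 + M))
1/(47903 + s(-143)) = 1/(47903 + (-5 + 8*(-143)**2 + 104*(-143))) = 1/(47903 + (-5 + 8*20449 - 14872)) = 1/(47903 + (-5 + 163592 - 14872)) = 1/(47903 + 148715) = 1/196618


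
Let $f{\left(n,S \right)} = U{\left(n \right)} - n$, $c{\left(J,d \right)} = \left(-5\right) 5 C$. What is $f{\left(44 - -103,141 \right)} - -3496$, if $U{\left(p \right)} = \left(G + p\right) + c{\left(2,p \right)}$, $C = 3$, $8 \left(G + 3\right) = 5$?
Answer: $\frac{27349}{8} \approx 3418.6$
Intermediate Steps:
$G = - \frac{19}{8}$ ($G = -3 + \frac{1}{8} \cdot 5 = -3 + \frac{5}{8} = - \frac{19}{8} \approx -2.375$)
$c{\left(J,d \right)} = -75$ ($c{\left(J,d \right)} = \left(-5\right) 5 \cdot 3 = \left(-25\right) 3 = -75$)
$U{\left(p \right)} = - \frac{619}{8} + p$ ($U{\left(p \right)} = \left(- \frac{19}{8} + p\right) - 75 = - \frac{619}{8} + p$)
$f{\left(n,S \right)} = - \frac{619}{8}$ ($f{\left(n,S \right)} = \left(- \frac{619}{8} + n\right) - n = - \frac{619}{8}$)
$f{\left(44 - -103,141 \right)} - -3496 = - \frac{619}{8} - -3496 = - \frac{619}{8} + 3496 = \frac{27349}{8}$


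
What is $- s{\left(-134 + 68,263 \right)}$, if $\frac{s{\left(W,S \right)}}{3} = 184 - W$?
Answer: $-750$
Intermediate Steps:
$s{\left(W,S \right)} = 552 - 3 W$ ($s{\left(W,S \right)} = 3 \left(184 - W\right) = 552 - 3 W$)
$- s{\left(-134 + 68,263 \right)} = - (552 - 3 \left(-134 + 68\right)) = - (552 - -198) = - (552 + 198) = \left(-1\right) 750 = -750$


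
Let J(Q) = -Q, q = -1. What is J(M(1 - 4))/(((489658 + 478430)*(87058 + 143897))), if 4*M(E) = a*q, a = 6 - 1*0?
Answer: 1/149056509360 ≈ 6.7089e-12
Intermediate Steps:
a = 6 (a = 6 + 0 = 6)
M(E) = -3/2 (M(E) = (6*(-1))/4 = (¼)*(-6) = -3/2)
J(M(1 - 4))/(((489658 + 478430)*(87058 + 143897))) = (-1*(-3/2))/(((489658 + 478430)*(87058 + 143897))) = 3/(2*((968088*230955))) = (3/2)/223584764040 = (3/2)*(1/223584764040) = 1/149056509360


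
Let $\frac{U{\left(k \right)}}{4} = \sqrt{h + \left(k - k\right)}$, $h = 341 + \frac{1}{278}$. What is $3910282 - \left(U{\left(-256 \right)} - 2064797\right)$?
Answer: $5975079 - \frac{2 \sqrt{26354122}}{139} \approx 5.975 \cdot 10^{6}$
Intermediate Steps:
$h = \frac{94799}{278}$ ($h = 341 + \frac{1}{278} = \frac{94799}{278} \approx 341.0$)
$U{\left(k \right)} = \frac{2 \sqrt{26354122}}{139}$ ($U{\left(k \right)} = 4 \sqrt{\frac{94799}{278} + \left(k - k\right)} = 4 \sqrt{\frac{94799}{278} + 0} = 4 \sqrt{\frac{94799}{278}} = 4 \frac{\sqrt{26354122}}{278} = \frac{2 \sqrt{26354122}}{139}$)
$3910282 - \left(U{\left(-256 \right)} - 2064797\right) = 3910282 - \left(\frac{2 \sqrt{26354122}}{139} - 2064797\right) = 3910282 - \left(-2064797 + \frac{2 \sqrt{26354122}}{139}\right) = 3910282 + \left(2064797 - \frac{2 \sqrt{26354122}}{139}\right) = 5975079 - \frac{2 \sqrt{26354122}}{139}$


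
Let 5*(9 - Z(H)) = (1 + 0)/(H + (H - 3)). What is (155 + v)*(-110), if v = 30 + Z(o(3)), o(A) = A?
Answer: -63998/3 ≈ -21333.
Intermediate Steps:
Z(H) = 9 - 1/(5*(-3 + 2*H)) (Z(H) = 9 - (1 + 0)/(5*(H + (H - 3))) = 9 - 1/(5*(H + (-3 + H))) = 9 - 1/(5*(-3 + 2*H)))
v = 584/15 (v = 30 + 2*(-68 + 45*3)/(5*(-3 + 2*3)) = 30 + 2*(-68 + 135)/(5*(-3 + 6)) = 30 + (⅖)*67/3 = 30 + (⅖)*(⅓)*67 = 30 + 134/15 = 584/15 ≈ 38.933)
(155 + v)*(-110) = (155 + 584/15)*(-110) = (2909/15)*(-110) = -63998/3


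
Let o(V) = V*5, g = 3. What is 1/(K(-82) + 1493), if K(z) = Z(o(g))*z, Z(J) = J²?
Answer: -1/16957 ≈ -5.8973e-5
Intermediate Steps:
o(V) = 5*V
K(z) = 225*z (K(z) = (5*3)²*z = 15²*z = 225*z)
1/(K(-82) + 1493) = 1/(225*(-82) + 1493) = 1/(-18450 + 1493) = 1/(-16957) = -1/16957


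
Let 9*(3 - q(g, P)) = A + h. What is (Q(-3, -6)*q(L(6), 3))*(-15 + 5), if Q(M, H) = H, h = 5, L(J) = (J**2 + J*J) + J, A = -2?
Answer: 160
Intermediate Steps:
L(J) = J + 2*J**2 (L(J) = (J**2 + J**2) + J = 2*J**2 + J = J + 2*J**2)
q(g, P) = 8/3 (q(g, P) = 3 - (-2 + 5)/9 = 3 - 1/9*3 = 3 - 1/3 = 8/3)
(Q(-3, -6)*q(L(6), 3))*(-15 + 5) = (-6*8/3)*(-15 + 5) = -16*(-10) = 160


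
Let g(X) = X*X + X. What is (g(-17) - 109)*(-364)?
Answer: -59332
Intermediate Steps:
g(X) = X + X² (g(X) = X² + X = X + X²)
(g(-17) - 109)*(-364) = (-17*(1 - 17) - 109)*(-364) = (-17*(-16) - 109)*(-364) = (272 - 109)*(-364) = 163*(-364) = -59332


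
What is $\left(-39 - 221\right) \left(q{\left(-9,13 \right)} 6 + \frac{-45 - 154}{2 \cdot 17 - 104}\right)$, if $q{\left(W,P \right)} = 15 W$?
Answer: $\frac{1469026}{7} \approx 2.0986 \cdot 10^{5}$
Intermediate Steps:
$\left(-39 - 221\right) \left(q{\left(-9,13 \right)} 6 + \frac{-45 - 154}{2 \cdot 17 - 104}\right) = \left(-39 - 221\right) \left(15 \left(-9\right) 6 + \frac{-45 - 154}{2 \cdot 17 - 104}\right) = - 260 \left(\left(-135\right) 6 - \frac{199}{34 - 104}\right) = - 260 \left(-810 - \frac{199}{-70}\right) = - 260 \left(-810 - - \frac{199}{70}\right) = - 260 \left(-810 + \frac{199}{70}\right) = \left(-260\right) \left(- \frac{56501}{70}\right) = \frac{1469026}{7}$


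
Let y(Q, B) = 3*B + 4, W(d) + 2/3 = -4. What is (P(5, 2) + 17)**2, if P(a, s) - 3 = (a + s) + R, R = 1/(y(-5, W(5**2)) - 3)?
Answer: 122500/169 ≈ 724.85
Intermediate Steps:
W(d) = -14/3 (W(d) = -2/3 - 4 = -14/3)
y(Q, B) = 4 + 3*B
R = -1/13 (R = 1/((4 + 3*(-14/3)) - 3) = 1/((4 - 14) - 3) = 1/(-10 - 3) = 1/(-13) = -1/13 ≈ -0.076923)
P(a, s) = 38/13 + a + s (P(a, s) = 3 + ((a + s) - 1/13) = 3 + (-1/13 + a + s) = 38/13 + a + s)
(P(5, 2) + 17)**2 = ((38/13 + 5 + 2) + 17)**2 = (129/13 + 17)**2 = (350/13)**2 = 122500/169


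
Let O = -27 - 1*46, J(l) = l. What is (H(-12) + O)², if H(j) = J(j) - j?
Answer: 5329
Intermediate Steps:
O = -73 (O = -27 - 46 = -73)
H(j) = 0 (H(j) = j - j = 0)
(H(-12) + O)² = (0 - 73)² = (-73)² = 5329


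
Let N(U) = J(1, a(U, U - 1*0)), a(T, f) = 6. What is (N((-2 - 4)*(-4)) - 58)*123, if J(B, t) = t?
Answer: -6396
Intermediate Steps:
N(U) = 6
(N((-2 - 4)*(-4)) - 58)*123 = (6 - 58)*123 = -52*123 = -6396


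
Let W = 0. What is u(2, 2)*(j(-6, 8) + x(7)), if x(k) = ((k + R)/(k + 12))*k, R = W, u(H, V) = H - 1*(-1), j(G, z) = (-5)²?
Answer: 1572/19 ≈ 82.737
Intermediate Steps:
j(G, z) = 25
u(H, V) = 1 + H (u(H, V) = H + 1 = 1 + H)
R = 0
x(k) = k²/(12 + k) (x(k) = ((k + 0)/(k + 12))*k = (k/(12 + k))*k = k²/(12 + k))
u(2, 2)*(j(-6, 8) + x(7)) = (1 + 2)*(25 + 7²/(12 + 7)) = 3*(25 + 49/19) = 3*(524/19) = 1572/19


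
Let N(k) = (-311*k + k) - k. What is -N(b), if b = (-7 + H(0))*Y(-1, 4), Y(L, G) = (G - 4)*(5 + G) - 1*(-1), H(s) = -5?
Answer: -3732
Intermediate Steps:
Y(L, G) = 1 + (-4 + G)*(5 + G) (Y(L, G) = (-4 + G)*(5 + G) + 1 = 1 + (-4 + G)*(5 + G))
b = -12 (b = (-7 - 5)*(-19 + 4 + 4²) = -12*(-19 + 4 + 16) = -12*1 = -12)
N(k) = -311*k (N(k) = -310*k - k = -311*k)
-N(b) = -(-311)*(-12) = -1*3732 = -3732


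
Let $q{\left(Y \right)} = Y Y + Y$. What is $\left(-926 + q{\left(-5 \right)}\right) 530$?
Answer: $-480180$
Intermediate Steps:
$q{\left(Y \right)} = Y + Y^{2}$ ($q{\left(Y \right)} = Y^{2} + Y = Y + Y^{2}$)
$\left(-926 + q{\left(-5 \right)}\right) 530 = \left(-926 - 5 \left(1 - 5\right)\right) 530 = \left(-926 - -20\right) 530 = \left(-926 + 20\right) 530 = \left(-906\right) 530 = -480180$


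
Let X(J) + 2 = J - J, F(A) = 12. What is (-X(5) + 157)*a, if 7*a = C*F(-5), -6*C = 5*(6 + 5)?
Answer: -17490/7 ≈ -2498.6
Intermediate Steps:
X(J) = -2 (X(J) = -2 + (J - J) = -2 + 0 = -2)
C = -55/6 (C = -5*(6 + 5)/6 = -5*11/6 = -1/6*55 = -55/6 ≈ -9.1667)
a = -110/7 (a = (-55/6*12)/7 = (1/7)*(-110) = -110/7 ≈ -15.714)
(-X(5) + 157)*a = (-1*(-2) + 157)*(-110/7) = (2 + 157)*(-110/7) = 159*(-110/7) = -17490/7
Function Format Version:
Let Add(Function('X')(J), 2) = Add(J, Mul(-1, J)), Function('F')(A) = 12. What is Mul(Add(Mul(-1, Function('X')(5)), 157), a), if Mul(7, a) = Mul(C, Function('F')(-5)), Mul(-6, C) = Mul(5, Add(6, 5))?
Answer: Rational(-17490, 7) ≈ -2498.6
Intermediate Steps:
Function('X')(J) = -2 (Function('X')(J) = Add(-2, Add(J, Mul(-1, J))) = Add(-2, 0) = -2)
C = Rational(-55, 6) (C = Mul(Rational(-1, 6), Mul(5, Add(6, 5))) = Mul(Rational(-1, 6), Mul(5, 11)) = Mul(Rational(-1, 6), 55) = Rational(-55, 6) ≈ -9.1667)
a = Rational(-110, 7) (a = Mul(Rational(1, 7), Mul(Rational(-55, 6), 12)) = Mul(Rational(1, 7), -110) = Rational(-110, 7) ≈ -15.714)
Mul(Add(Mul(-1, Function('X')(5)), 157), a) = Mul(Add(Mul(-1, -2), 157), Rational(-110, 7)) = Mul(Add(2, 157), Rational(-110, 7)) = Mul(159, Rational(-110, 7)) = Rational(-17490, 7)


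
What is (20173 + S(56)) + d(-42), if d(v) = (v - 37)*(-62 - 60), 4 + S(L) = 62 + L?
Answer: 29925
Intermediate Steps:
S(L) = 58 + L (S(L) = -4 + (62 + L) = 58 + L)
d(v) = 4514 - 122*v (d(v) = (-37 + v)*(-122) = 4514 - 122*v)
(20173 + S(56)) + d(-42) = (20173 + (58 + 56)) + (4514 - 122*(-42)) = (20173 + 114) + (4514 + 5124) = 20287 + 9638 = 29925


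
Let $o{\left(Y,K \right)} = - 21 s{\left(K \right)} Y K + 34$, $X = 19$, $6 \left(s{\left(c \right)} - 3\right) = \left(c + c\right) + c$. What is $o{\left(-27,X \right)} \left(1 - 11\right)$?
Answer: $-1346965$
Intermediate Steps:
$s{\left(c \right)} = 3 + \frac{c}{2}$ ($s{\left(c \right)} = 3 + \frac{\left(c + c\right) + c}{6} = 3 + \frac{2 c + c}{6} = 3 + \frac{3 c}{6} = 3 + \frac{c}{2}$)
$o{\left(Y,K \right)} = 34 + K Y \left(-63 - \frac{21 K}{2}\right)$ ($o{\left(Y,K \right)} = - 21 \left(3 + \frac{K}{2}\right) Y K + 34 = \left(-63 - \frac{21 K}{2}\right) Y K + 34 = Y \left(-63 - \frac{21 K}{2}\right) K + 34 = K Y \left(-63 - \frac{21 K}{2}\right) + 34 = 34 + K Y \left(-63 - \frac{21 K}{2}\right)$)
$o{\left(-27,X \right)} \left(1 - 11\right) = \left(34 - \frac{399}{2} \left(-27\right) \left(6 + 19\right)\right) \left(1 - 11\right) = \left(34 - \frac{399}{2} \left(-27\right) 25\right) \left(-10\right) = \left(34 + \frac{269325}{2}\right) \left(-10\right) = \frac{269393}{2} \left(-10\right) = -1346965$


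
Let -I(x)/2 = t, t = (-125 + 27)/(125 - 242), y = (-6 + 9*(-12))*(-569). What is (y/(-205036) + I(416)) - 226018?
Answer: -208540057469/922662 ≈ -2.2602e+5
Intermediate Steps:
y = 64866 (y = (-6 - 108)*(-569) = -114*(-569) = 64866)
t = 98/117 (t = -98/(-117) = -98*(-1/117) = 98/117 ≈ 0.83761)
I(x) = -196/117 (I(x) = -2*98/117 = -196/117)
(y/(-205036) + I(416)) - 226018 = (64866/(-205036) - 196/117) - 226018 = (64866*(-1/205036) - 196/117) - 226018 = (-32433/102518 - 196/117) - 226018 = -1837553/922662 - 226018 = -208540057469/922662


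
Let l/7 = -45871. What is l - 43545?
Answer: -364642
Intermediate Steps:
l = -321097 (l = 7*(-45871) = -321097)
l - 43545 = -321097 - 43545 = -364642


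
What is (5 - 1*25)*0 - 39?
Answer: -39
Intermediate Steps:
(5 - 1*25)*0 - 39 = (5 - 25)*0 - 39 = -20*0 - 39 = 0 - 39 = -39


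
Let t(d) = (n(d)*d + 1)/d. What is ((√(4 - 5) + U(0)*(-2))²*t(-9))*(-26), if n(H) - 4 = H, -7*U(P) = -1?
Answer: -5980/49 - 4784*I/63 ≈ -122.04 - 75.937*I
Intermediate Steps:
U(P) = ⅐ (U(P) = -⅐*(-1) = ⅐)
n(H) = 4 + H
t(d) = (1 + d*(4 + d))/d (t(d) = ((4 + d)*d + 1)/d = (d*(4 + d) + 1)/d = (1 + d*(4 + d))/d)
((√(4 - 5) + U(0)*(-2))²*t(-9))*(-26) = ((√(4 - 5) + (⅐)*(-2))²*(4 - 9 + 1/(-9)))*(-26) = ((√(-1) - 2/7)²*(4 - 9 - ⅑))*(-26) = ((I - 2/7)²*(-46/9))*(-26) = ((-2/7 + I)²*(-46/9))*(-26) = -46*(-2/7 + I)²/9*(-26) = 1196*(-2/7 + I)²/9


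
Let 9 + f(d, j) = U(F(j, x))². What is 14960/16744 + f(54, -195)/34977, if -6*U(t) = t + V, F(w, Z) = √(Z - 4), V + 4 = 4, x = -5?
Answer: 261550519/292827444 ≈ 0.89319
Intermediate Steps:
V = 0 (V = -4 + 4 = 0)
F(w, Z) = √(-4 + Z)
U(t) = -t/6 (U(t) = -(t + 0)/6 = -t/6)
f(d, j) = -37/4 (f(d, j) = -9 + (-√(-4 - 5)/6)² = -9 + (-I/2)² = -9 - ¼ = -37/4)
14960/16744 + f(54, -195)/34977 = 14960/16744 - 37/4/34977 = 14960*(1/16744) - 37/4*1/34977 = 1870/2093 - 37/139908 = 261550519/292827444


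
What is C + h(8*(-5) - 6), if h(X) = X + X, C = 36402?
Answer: 36310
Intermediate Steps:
h(X) = 2*X
C + h(8*(-5) - 6) = 36402 + 2*(8*(-5) - 6) = 36402 + 2*(-40 - 6) = 36402 + 2*(-46) = 36402 - 92 = 36310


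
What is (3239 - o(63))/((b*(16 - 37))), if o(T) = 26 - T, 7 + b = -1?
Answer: 39/2 ≈ 19.500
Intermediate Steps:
b = -8 (b = -7 - 1 = -8)
(3239 - o(63))/((b*(16 - 37))) = (3239 - (26 - 1*63))/((-8*(16 - 37))) = (3239 - (26 - 63))/((-8*(-21))) = (3239 - 1*(-37))/168 = (3239 + 37)*(1/168) = 3276*(1/168) = 39/2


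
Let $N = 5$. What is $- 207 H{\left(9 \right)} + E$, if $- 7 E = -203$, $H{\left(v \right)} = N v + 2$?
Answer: $-9700$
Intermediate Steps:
$H{\left(v \right)} = 2 + 5 v$ ($H{\left(v \right)} = 5 v + 2 = 2 + 5 v$)
$E = 29$ ($E = \left(- \frac{1}{7}\right) \left(-203\right) = 29$)
$- 207 H{\left(9 \right)} + E = - 207 \left(2 + 5 \cdot 9\right) + 29 = - 207 \left(2 + 45\right) + 29 = \left(-207\right) 47 + 29 = -9729 + 29 = -9700$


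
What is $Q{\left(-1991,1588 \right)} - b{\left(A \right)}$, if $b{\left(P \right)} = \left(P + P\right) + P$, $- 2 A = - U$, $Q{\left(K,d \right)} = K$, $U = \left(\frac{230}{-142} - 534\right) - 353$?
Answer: $- \frac{46723}{71} \approx -658.07$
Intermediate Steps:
$U = - \frac{63092}{71}$ ($U = \left(230 \left(- \frac{1}{142}\right) - 534\right) - 353 = \left(- \frac{115}{71} - 534\right) - 353 = - \frac{38029}{71} - 353 = - \frac{63092}{71} \approx -888.62$)
$A = - \frac{31546}{71}$ ($A = - \frac{\left(-1\right) \left(- \frac{63092}{71}\right)}{2} = \left(- \frac{1}{2}\right) \frac{63092}{71} = - \frac{31546}{71} \approx -444.31$)
$b{\left(P \right)} = 3 P$ ($b{\left(P \right)} = 2 P + P = 3 P$)
$Q{\left(-1991,1588 \right)} - b{\left(A \right)} = -1991 - 3 \left(- \frac{31546}{71}\right) = -1991 - - \frac{94638}{71} = -1991 + \frac{94638}{71} = - \frac{46723}{71}$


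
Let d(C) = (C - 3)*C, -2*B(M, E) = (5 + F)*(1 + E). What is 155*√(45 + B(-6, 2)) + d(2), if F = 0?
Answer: -2 + 775*√6/2 ≈ 947.18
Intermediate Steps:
B(M, E) = -5/2 - 5*E/2 (B(M, E) = -(5 + 0)*(1 + E)/2 = -5*(1 + E)/2 = -(5 + 5*E)/2 = -5/2 - 5*E/2)
d(C) = C*(-3 + C) (d(C) = (-3 + C)*C = C*(-3 + C))
155*√(45 + B(-6, 2)) + d(2) = 155*√(45 + (-5/2 - 5/2*2)) + 2*(-3 + 2) = 155*√(45 + (-5/2 - 5)) + 2*(-1) = 155*√(45 - 15/2) - 2 = 155*√(75/2) - 2 = 155*(5*√6/2) - 2 = 775*√6/2 - 2 = -2 + 775*√6/2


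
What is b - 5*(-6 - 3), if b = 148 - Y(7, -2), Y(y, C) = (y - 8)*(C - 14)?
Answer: 177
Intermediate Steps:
Y(y, C) = (-14 + C)*(-8 + y) (Y(y, C) = (-8 + y)*(-14 + C) = (-14 + C)*(-8 + y))
b = 132 (b = 148 - (112 - 14*7 - 8*(-2) - 2*7) = 148 - (112 - 98 + 16 - 14) = 148 - 1*16 = 148 - 16 = 132)
b - 5*(-6 - 3) = 132 - 5*(-6 - 3) = 132 - 5*(-9) = 132 - 1*(-45) = 132 + 45 = 177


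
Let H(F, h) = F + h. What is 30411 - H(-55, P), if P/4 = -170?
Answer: 31146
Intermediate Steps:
P = -680 (P = 4*(-170) = -680)
30411 - H(-55, P) = 30411 - (-55 - 680) = 30411 - 1*(-735) = 30411 + 735 = 31146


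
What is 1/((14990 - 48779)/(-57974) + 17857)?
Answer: 8282/147896501 ≈ 5.5999e-5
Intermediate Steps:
1/((14990 - 48779)/(-57974) + 17857) = 1/(-33789*(-1/57974) + 17857) = 1/(4827/8282 + 17857) = 1/(147896501/8282) = 8282/147896501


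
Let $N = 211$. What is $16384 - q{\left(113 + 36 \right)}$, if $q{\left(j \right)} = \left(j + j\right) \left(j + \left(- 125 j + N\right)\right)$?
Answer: $5459354$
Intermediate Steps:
$q{\left(j \right)} = 2 j \left(211 - 124 j\right)$ ($q{\left(j \right)} = \left(j + j\right) \left(j - \left(-211 + 125 j\right)\right) = 2 j \left(j - \left(-211 + 125 j\right)\right) = 2 j \left(211 - 124 j\right)$)
$16384 - q{\left(113 + 36 \right)} = 16384 - 2 \left(113 + 36\right) \left(211 - 124 \left(113 + 36\right)\right) = 16384 - 2 \cdot 149 \left(211 - 18476\right) = 16384 - 2 \cdot 149 \left(-18265\right) = 16384 - -5442970 = 16384 + 5442970 = 5459354$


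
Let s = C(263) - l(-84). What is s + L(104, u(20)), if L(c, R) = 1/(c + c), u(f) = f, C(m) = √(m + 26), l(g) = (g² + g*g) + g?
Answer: -2914287/208 ≈ -14011.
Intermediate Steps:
l(g) = g + 2*g² (l(g) = (g² + g²) + g = 2*g² + g = g + 2*g²)
C(m) = √(26 + m)
L(c, R) = 1/(2*c)
s = -14011 (s = √(26 + 263) - (-84)*(1 + 2*(-84)) = √289 - (-84)*(1 - 168) = 17 - (-84)*(-167) = 17 - 1*14028 = 17 - 14028 = -14011)
s + L(104, u(20)) = -14011 + (½)/104 = -14011 + (½)*(1/104) = -14011 + 1/208 = -2914287/208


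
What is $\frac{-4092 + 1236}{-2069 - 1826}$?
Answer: $\frac{2856}{3895} \approx 0.73325$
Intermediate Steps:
$\frac{-4092 + 1236}{-2069 - 1826} = - \frac{2856}{-3895} = \left(-2856\right) \left(- \frac{1}{3895}\right) = \frac{2856}{3895}$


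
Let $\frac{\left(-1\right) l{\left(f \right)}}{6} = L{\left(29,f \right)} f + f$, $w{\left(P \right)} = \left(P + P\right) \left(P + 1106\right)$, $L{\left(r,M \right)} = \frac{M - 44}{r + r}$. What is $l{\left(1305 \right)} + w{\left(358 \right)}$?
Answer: $870159$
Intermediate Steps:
$L{\left(r,M \right)} = \frac{-44 + M}{2 r}$
$w{\left(P \right)} = 2 P \left(1106 + P\right)$
$l{\left(f \right)} = - 6 f - 6 f \left(- \frac{22}{29} + \frac{f}{58}\right)$ ($l{\left(f \right)} = - 6 \left(\frac{-44 + f}{2 \cdot 29} f + f\right) = - 6 \left(\frac{1}{2} \cdot \frac{1}{29} \left(-44 + f\right) f + f\right) = - 6 \left(\left(- \frac{22}{29} + \frac{f}{58}\right) f + f\right) = - 6 \left(f \left(- \frac{22}{29} + \frac{f}{58}\right) + f\right) = - 6 \left(f + f \left(- \frac{22}{29} + \frac{f}{58}\right)\right) = - 6 f - 6 f \left(- \frac{22}{29} + \frac{f}{58}\right)$)
$l{\left(1305 \right)} + w{\left(358 \right)} = \left(- \frac{3}{29}\right) 1305 \left(14 + 1305\right) + 2 \cdot 358 \left(1106 + 358\right) = \left(- \frac{3}{29}\right) 1305 \cdot 1319 + 2 \cdot 358 \cdot 1464 = -178065 + 1048224 = 870159$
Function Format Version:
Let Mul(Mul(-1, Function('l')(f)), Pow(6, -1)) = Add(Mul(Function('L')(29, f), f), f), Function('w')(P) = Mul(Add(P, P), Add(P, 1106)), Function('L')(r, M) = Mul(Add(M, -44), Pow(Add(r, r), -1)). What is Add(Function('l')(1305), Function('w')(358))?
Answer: 870159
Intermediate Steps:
Function('L')(r, M) = Mul(Rational(1, 2), Pow(r, -1), Add(-44, M)) (Function('L')(r, M) = Mul(Add(-44, M), Pow(Mul(2, r), -1)) = Mul(Add(-44, M), Mul(Rational(1, 2), Pow(r, -1))) = Mul(Rational(1, 2), Pow(r, -1), Add(-44, M)))
Function('w')(P) = Mul(2, P, Add(1106, P)) (Function('w')(P) = Mul(Mul(2, P), Add(1106, P)) = Mul(2, P, Add(1106, P)))
Function('l')(f) = Add(Mul(-6, f), Mul(-6, f, Add(Rational(-22, 29), Mul(Rational(1, 58), f)))) (Function('l')(f) = Mul(-6, Add(Mul(Mul(Rational(1, 2), Pow(29, -1), Add(-44, f)), f), f)) = Mul(-6, Add(Mul(Mul(Rational(1, 2), Rational(1, 29), Add(-44, f)), f), f)) = Mul(-6, Add(Mul(Add(Rational(-22, 29), Mul(Rational(1, 58), f)), f), f)) = Mul(-6, Add(Mul(f, Add(Rational(-22, 29), Mul(Rational(1, 58), f))), f)) = Mul(-6, Add(f, Mul(f, Add(Rational(-22, 29), Mul(Rational(1, 58), f))))) = Add(Mul(-6, f), Mul(-6, f, Add(Rational(-22, 29), Mul(Rational(1, 58), f)))))
Add(Function('l')(1305), Function('w')(358)) = Add(Mul(Rational(-3, 29), 1305, Add(14, 1305)), Mul(2, 358, Add(1106, 358))) = Add(Mul(Rational(-3, 29), 1305, 1319), Mul(2, 358, 1464)) = Add(-178065, 1048224) = 870159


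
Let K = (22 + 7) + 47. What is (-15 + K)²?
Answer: 3721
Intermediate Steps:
K = 76 (K = 29 + 47 = 76)
(-15 + K)² = (-15 + 76)² = 61² = 3721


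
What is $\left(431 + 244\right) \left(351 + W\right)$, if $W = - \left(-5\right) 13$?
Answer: $280800$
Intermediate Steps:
$W = 65$ ($W = \left(-1\right) \left(-65\right) = 65$)
$\left(431 + 244\right) \left(351 + W\right) = \left(431 + 244\right) \left(351 + 65\right) = 675 \cdot 416 = 280800$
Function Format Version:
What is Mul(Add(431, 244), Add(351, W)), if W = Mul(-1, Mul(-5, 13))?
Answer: 280800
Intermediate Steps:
W = 65 (W = Mul(-1, -65) = 65)
Mul(Add(431, 244), Add(351, W)) = Mul(Add(431, 244), Add(351, 65)) = Mul(675, 416) = 280800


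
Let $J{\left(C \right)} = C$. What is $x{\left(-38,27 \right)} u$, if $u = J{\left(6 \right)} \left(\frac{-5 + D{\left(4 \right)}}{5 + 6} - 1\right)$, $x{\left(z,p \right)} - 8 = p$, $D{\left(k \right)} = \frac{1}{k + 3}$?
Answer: $- \frac{3330}{11} \approx -302.73$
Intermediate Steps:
$D{\left(k \right)} = \frac{1}{3 + k}$
$x{\left(z,p \right)} = 8 + p$
$u = - \frac{666}{77}$ ($u = 6 \left(\frac{-5 + \frac{1}{3 + 4}}{5 + 6} - 1\right) = 6 \left(\frac{-5 + \frac{1}{7}}{11} - 1\right) = 6 \left(\left(-5 + \frac{1}{7}\right) \frac{1}{11} - 1\right) = 6 \left(\left(- \frac{34}{7}\right) \frac{1}{11} - 1\right) = 6 \left(- \frac{34}{77} - 1\right) = 6 \left(- \frac{111}{77}\right) = - \frac{666}{77} \approx -8.6494$)
$x{\left(-38,27 \right)} u = \left(8 + 27\right) \left(- \frac{666}{77}\right) = 35 \left(- \frac{666}{77}\right) = - \frac{3330}{11}$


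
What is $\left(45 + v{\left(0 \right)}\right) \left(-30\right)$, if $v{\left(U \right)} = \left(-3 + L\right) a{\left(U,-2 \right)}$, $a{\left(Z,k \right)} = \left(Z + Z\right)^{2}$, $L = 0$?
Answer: $-1350$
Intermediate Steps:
$a{\left(Z,k \right)} = 4 Z^{2}$ ($a{\left(Z,k \right)} = \left(2 Z\right)^{2} = 4 Z^{2}$)
$v{\left(U \right)} = - 12 U^{2}$ ($v{\left(U \right)} = \left(-3 + 0\right) 4 U^{2} = - 3 \cdot 4 U^{2} = - 12 U^{2}$)
$\left(45 + v{\left(0 \right)}\right) \left(-30\right) = \left(45 - 12 \cdot 0^{2}\right) \left(-30\right) = \left(45 - 0\right) \left(-30\right) = \left(45 + 0\right) \left(-30\right) = 45 \left(-30\right) = -1350$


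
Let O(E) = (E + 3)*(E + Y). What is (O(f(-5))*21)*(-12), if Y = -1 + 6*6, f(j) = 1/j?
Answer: -613872/25 ≈ -24555.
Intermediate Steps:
Y = 35 (Y = -1 + 36 = 35)
O(E) = (3 + E)*(35 + E) (O(E) = (E + 3)*(E + 35) = (3 + E)*(35 + E))
(O(f(-5))*21)*(-12) = ((105 + (1/(-5))² + 38/(-5))*21)*(-12) = ((105 + (-⅕)² + 38*(-⅕))*21)*(-12) = ((105 + 1/25 - 38/5)*21)*(-12) = ((2436/25)*21)*(-12) = (51156/25)*(-12) = -613872/25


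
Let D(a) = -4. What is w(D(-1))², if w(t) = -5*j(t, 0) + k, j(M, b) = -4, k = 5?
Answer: 625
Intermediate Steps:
w(t) = 25 (w(t) = -5*(-4) + 5 = 20 + 5 = 25)
w(D(-1))² = 25² = 625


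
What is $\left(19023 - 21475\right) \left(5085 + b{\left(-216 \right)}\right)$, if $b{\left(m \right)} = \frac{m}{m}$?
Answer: $-12470872$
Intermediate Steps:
$b{\left(m \right)} = 1$
$\left(19023 - 21475\right) \left(5085 + b{\left(-216 \right)}\right) = \left(19023 - 21475\right) \left(5085 + 1\right) = \left(-2452\right) 5086 = -12470872$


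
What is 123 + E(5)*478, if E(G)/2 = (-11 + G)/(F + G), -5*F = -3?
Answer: -6309/7 ≈ -901.29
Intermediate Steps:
F = 3/5 (F = -1/5*(-3) = 3/5 ≈ 0.60000)
E(G) = 2*(-11 + G)/(3/5 + G) (E(G) = 2*((-11 + G)/(3/5 + G)) = 2*(-11 + G)/(3/5 + G))
123 + E(5)*478 = 123 + (10*(-11 + 5)/(3 + 5*5))*478 = 123 + (10*(-6)/(3 + 25))*478 = 123 + (10*(-6)/28)*478 = 123 + (10*(1/28)*(-6))*478 = 123 - 15/7*478 = 123 - 7170/7 = -6309/7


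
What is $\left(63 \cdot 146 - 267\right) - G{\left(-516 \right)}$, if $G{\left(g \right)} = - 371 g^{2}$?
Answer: $98789907$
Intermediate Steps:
$\left(63 \cdot 146 - 267\right) - G{\left(-516 \right)} = \left(63 \cdot 146 - 267\right) - - 371 \left(-516\right)^{2} = \left(9198 - 267\right) - \left(-371\right) 266256 = 8931 - -98780976 = 8931 + 98780976 = 98789907$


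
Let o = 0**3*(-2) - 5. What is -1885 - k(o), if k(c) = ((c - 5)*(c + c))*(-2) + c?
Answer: -1680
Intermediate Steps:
o = -5 (o = 0*(-2) - 5 = 0 - 5 = -5)
k(c) = c - 4*c*(-5 + c) (k(c) = ((-5 + c)*(2*c))*(-2) + c = (2*c*(-5 + c))*(-2) + c = -4*c*(-5 + c) + c = c - 4*c*(-5 + c))
-1885 - k(o) = -1885 - (-5)*(21 - 4*(-5)) = -1885 - (-5)*(21 + 20) = -1885 - (-5)*41 = -1885 - 1*(-205) = -1885 + 205 = -1680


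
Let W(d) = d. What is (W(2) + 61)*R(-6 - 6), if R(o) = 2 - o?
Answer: 882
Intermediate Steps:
(W(2) + 61)*R(-6 - 6) = (2 + 61)*(2 - (-6 - 6)) = 63*(2 - 1*(-12)) = 63*(2 + 12) = 63*14 = 882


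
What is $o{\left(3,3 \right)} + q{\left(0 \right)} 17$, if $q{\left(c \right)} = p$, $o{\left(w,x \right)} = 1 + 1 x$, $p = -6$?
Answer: $-98$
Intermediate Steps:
$o{\left(w,x \right)} = 1 + x$
$q{\left(c \right)} = -6$
$o{\left(3,3 \right)} + q{\left(0 \right)} 17 = \left(1 + 3\right) - 102 = 4 - 102 = -98$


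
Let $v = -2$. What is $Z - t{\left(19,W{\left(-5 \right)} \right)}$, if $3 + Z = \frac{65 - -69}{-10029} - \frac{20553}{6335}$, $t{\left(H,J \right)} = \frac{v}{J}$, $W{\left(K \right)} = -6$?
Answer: $- \frac{139584659}{21177905} \approx -6.591$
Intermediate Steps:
$t{\left(H,J \right)} = - \frac{2}{J}$
$Z = - \frac{397576072}{63533715}$ ($Z = -3 - \left(\frac{20553}{6335} - \frac{65 - -69}{-10029}\right) = -3 - \left(\frac{20553}{6335} - \left(65 + 69\right) \left(- \frac{1}{10029}\right)\right) = -3 + \left(134 \left(- \frac{1}{10029}\right) - \frac{20553}{6335}\right) = -3 - \frac{206974927}{63533715} = - \frac{397576072}{63533715} \approx -6.2577$)
$Z - t{\left(19,W{\left(-5 \right)} \right)} = - \frac{397576072}{63533715} - - \frac{2}{-6} = - \frac{397576072}{63533715} - \left(-2\right) \left(- \frac{1}{6}\right) = - \frac{397576072}{63533715} - \frac{1}{3} = - \frac{139584659}{21177905}$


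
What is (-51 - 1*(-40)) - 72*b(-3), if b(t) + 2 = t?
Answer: 349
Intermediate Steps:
b(t) = -2 + t
(-51 - 1*(-40)) - 72*b(-3) = (-51 - 1*(-40)) - 72*(-2 - 3) = (-51 + 40) - 72*(-5) = -11 + 360 = 349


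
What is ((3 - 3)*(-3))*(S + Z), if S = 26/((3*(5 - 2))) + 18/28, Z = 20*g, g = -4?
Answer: 0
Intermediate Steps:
Z = -80 (Z = 20*(-4) = -80)
S = 445/126 (S = 26/((3*3)) + 18*(1/28) = 26/9 + 9/14 = 445/126 ≈ 3.5317)
((3 - 3)*(-3))*(S + Z) = ((3 - 3)*(-3))*(445/126 - 80) = (0*(-3))*(-9635/126) = 0*(-9635/126) = 0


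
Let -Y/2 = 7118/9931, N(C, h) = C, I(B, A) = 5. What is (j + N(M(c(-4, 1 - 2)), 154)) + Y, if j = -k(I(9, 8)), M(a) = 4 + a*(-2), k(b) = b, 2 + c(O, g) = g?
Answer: 35419/9931 ≈ 3.5665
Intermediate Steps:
c(O, g) = -2 + g
M(a) = 4 - 2*a
j = -5 (j = -1*5 = -5)
Y = -14236/9931 ≈ -1.4335
(j + N(M(c(-4, 1 - 2)), 154)) + Y = (-5 + (4 - 2*(-2 + (1 - 2)))) - 14236/9931 = (-5 + (4 - 2*(-2 - 1))) - 14236/9931 = (-5 + (4 - 2*(-3))) - 14236/9931 = (-5 + (4 + 6)) - 14236/9931 = (-5 + 10) - 14236/9931 = 5 - 14236/9931 = 35419/9931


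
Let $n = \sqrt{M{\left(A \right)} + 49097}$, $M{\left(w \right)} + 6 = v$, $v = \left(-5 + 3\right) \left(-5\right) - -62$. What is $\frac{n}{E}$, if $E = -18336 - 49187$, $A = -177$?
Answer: $- \frac{\sqrt{49163}}{67523} \approx -0.0032837$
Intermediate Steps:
$E = -67523$ ($E = -18336 - 49187 = -67523$)
$v = 72$ ($v = \left(-2\right) \left(-5\right) + 62 = 10 + 62 = 72$)
$M{\left(w \right)} = 66$ ($M{\left(w \right)} = -6 + 72 = 66$)
$n = \sqrt{49163}$ ($n = \sqrt{66 + 49097} = \sqrt{49163} \approx 221.73$)
$\frac{n}{E} = \frac{\sqrt{49163}}{-67523} = \sqrt{49163} \left(- \frac{1}{67523}\right) = - \frac{\sqrt{49163}}{67523}$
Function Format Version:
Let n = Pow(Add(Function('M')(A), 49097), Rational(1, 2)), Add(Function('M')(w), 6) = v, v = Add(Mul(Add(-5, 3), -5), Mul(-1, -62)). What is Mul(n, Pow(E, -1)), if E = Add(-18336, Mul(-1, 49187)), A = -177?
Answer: Mul(Rational(-1, 67523), Pow(49163, Rational(1, 2))) ≈ -0.0032837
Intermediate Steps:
E = -67523 (E = Add(-18336, -49187) = -67523)
v = 72 (v = Add(Mul(-2, -5), 62) = Add(10, 62) = 72)
Function('M')(w) = 66 (Function('M')(w) = Add(-6, 72) = 66)
n = Pow(49163, Rational(1, 2)) (n = Pow(Add(66, 49097), Rational(1, 2)) = Pow(49163, Rational(1, 2)) ≈ 221.73)
Mul(n, Pow(E, -1)) = Mul(Pow(49163, Rational(1, 2)), Pow(-67523, -1)) = Mul(Pow(49163, Rational(1, 2)), Rational(-1, 67523)) = Mul(Rational(-1, 67523), Pow(49163, Rational(1, 2)))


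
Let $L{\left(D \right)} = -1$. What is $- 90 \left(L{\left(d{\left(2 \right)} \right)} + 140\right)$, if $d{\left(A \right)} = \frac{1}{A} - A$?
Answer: $-12510$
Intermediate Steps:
$- 90 \left(L{\left(d{\left(2 \right)} \right)} + 140\right) = - 90 \left(-1 + 140\right) = \left(-90\right) 139 = -12510$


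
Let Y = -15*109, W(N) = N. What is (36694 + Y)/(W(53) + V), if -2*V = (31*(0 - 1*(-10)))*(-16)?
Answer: 35059/2533 ≈ 13.841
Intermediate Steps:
Y = -1635
V = 2480 (V = -31*(0 - 1*(-10))*(-16)/2 = -31*(0 + 10)*(-16)/2 = -31*10*(-16)/2 = -155*(-16) = -½*(-4960) = 2480)
(36694 + Y)/(W(53) + V) = (36694 - 1635)/(53 + 2480) = 35059/2533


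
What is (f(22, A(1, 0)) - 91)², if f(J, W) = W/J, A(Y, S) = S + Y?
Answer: 4004001/484 ≈ 8272.7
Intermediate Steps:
(f(22, A(1, 0)) - 91)² = ((0 + 1)/22 - 91)² = (1*(1/22) - 91)² = (1/22 - 91)² = (-2001/22)² = 4004001/484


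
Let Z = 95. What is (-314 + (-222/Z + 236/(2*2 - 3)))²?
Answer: 58247424/9025 ≈ 6454.0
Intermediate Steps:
(-314 + (-222/Z + 236/(2*2 - 3)))² = (-314 + (-222/95 + 236/(2*2 - 3)))² = (-314 + (-222*1/95 + 236/(4 - 3)))² = (-314 + (-222/95 + 236/1))² = (-314 + (-222/95 + 236*1))² = (-314 + (-222/95 + 236))² = (-314 + 22198/95)² = (-7632/95)² = 58247424/9025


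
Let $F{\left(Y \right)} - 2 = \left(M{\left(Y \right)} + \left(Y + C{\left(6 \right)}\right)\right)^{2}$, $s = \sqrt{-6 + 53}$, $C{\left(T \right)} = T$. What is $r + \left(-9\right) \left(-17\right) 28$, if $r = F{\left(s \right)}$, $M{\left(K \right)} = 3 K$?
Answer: $5074 + 48 \sqrt{47} \approx 5403.1$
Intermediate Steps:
$s = \sqrt{47} \approx 6.8557$
$F{\left(Y \right)} = 2 + \left(6 + 4 Y\right)^{2}$ ($F{\left(Y \right)} = 2 + \left(3 Y + \left(Y + 6\right)\right)^{2} = 2 + \left(3 Y + \left(6 + Y\right)\right)^{2} = 2 + \left(6 + 4 Y\right)^{2}$)
$r = 790 + 48 \sqrt{47}$ ($r = 38 + 16 \left(\sqrt{47}\right)^{2} + 48 \sqrt{47} = 38 + 16 \cdot 47 + 48 \sqrt{47} = 38 + 752 + 48 \sqrt{47} = 790 + 48 \sqrt{47} \approx 1119.1$)
$r + \left(-9\right) \left(-17\right) 28 = \left(790 + 48 \sqrt{47}\right) + \left(-9\right) \left(-17\right) 28 = \left(790 + 48 \sqrt{47}\right) + 153 \cdot 28 = \left(790 + 48 \sqrt{47}\right) + 4284 = 5074 + 48 \sqrt{47}$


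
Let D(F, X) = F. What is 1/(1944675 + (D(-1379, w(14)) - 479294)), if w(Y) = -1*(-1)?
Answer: 1/1464002 ≈ 6.8306e-7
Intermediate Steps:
w(Y) = 1
1/(1944675 + (D(-1379, w(14)) - 479294)) = 1/(1944675 + (-1379 - 479294)) = 1/(1944675 - 480673) = 1/1464002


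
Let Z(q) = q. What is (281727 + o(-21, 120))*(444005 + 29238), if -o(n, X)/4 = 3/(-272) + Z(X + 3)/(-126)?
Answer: 190391240801185/1428 ≈ 1.3333e+11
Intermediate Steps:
o(n, X) = 199/1428 + 2*X/63 (o(n, X) = -4*(3/(-272) + (X + 3)/(-126)) = -4*(3*(-1/272) + (3 + X)*(-1/126)) = -4*(-3/272 + (-1/42 - X/126)) = -4*(-199/5712 - X/126) = 199/1428 + 2*X/63)
(281727 + o(-21, 120))*(444005 + 29238) = (281727 + (199/1428 + (2/63)*120))*(444005 + 29238) = (281727 + (199/1428 + 80/21))*473243 = (281727 + 5639/1428)*473243 = (402311795/1428)*473243 = 190391240801185/1428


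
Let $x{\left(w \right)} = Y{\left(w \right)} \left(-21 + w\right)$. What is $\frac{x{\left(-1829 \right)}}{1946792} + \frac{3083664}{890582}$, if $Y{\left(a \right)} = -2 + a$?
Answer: $\frac{60945711781}{11714715628} \approx 5.2025$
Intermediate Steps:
$x{\left(w \right)} = \left(-21 + w\right) \left(-2 + w\right)$ ($x{\left(w \right)} = \left(-2 + w\right) \left(-21 + w\right) = \left(-21 + w\right) \left(-2 + w\right)$)
$\frac{x{\left(-1829 \right)}}{1946792} + \frac{3083664}{890582} = \frac{\left(-21 - 1829\right) \left(-2 - 1829\right)}{1946792} + \frac{3083664}{890582} = \left(-1850\right) \left(-1831\right) \frac{1}{1946792} + 3083664 \cdot \frac{1}{890582} = 3387350 \cdot \frac{1}{1946792} + \frac{1541832}{445291} = \frac{45775}{26308} + \frac{1541832}{445291} = \frac{60945711781}{11714715628}$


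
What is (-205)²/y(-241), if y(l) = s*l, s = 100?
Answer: -1681/964 ≈ -1.7438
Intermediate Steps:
y(l) = 100*l
(-205)²/y(-241) = (-205)²/((100*(-241))) = 42025/(-24100) = 42025*(-1/24100) = -1681/964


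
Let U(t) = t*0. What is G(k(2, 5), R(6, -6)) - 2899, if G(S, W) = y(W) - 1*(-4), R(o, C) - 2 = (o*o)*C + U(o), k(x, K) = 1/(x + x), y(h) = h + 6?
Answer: -3103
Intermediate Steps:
U(t) = 0
y(h) = 6 + h
k(x, K) = 1/(2*x)
R(o, C) = 2 + C*o² (R(o, C) = 2 + ((o*o)*C + 0) = 2 + (o²*C + 0) = 2 + (C*o² + 0) = 2 + C*o²)
G(S, W) = 10 + W (G(S, W) = (6 + W) - 1*(-4) = (6 + W) + 4 = 10 + W)
G(k(2, 5), R(6, -6)) - 2899 = (10 + (2 - 6*6²)) - 2899 = (10 + (2 - 6*36)) - 2899 = (10 + (2 - 216)) - 2899 = (10 - 214) - 2899 = -204 - 2899 = -3103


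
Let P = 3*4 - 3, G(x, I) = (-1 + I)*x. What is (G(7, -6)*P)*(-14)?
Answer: 6174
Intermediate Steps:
G(x, I) = x*(-1 + I)
P = 9 (P = 12 - 3 = 9)
(G(7, -6)*P)*(-14) = ((7*(-1 - 6))*9)*(-14) = ((7*(-7))*9)*(-14) = -49*9*(-14) = -441*(-14) = 6174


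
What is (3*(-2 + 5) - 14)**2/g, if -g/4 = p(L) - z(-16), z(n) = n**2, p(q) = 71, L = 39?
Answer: 5/148 ≈ 0.033784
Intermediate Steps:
g = 740 (g = -4*(71 - 1*(-16)**2) = -4*(71 - 1*256) = -4*(71 - 256) = -4*(-185) = 740)
(3*(-2 + 5) - 14)**2/g = (3*(-2 + 5) - 14)**2/740 = (3*3 - 14)**2*(1/740) = (9 - 14)**2*(1/740) = (-5)**2*(1/740) = 25*(1/740) = 5/148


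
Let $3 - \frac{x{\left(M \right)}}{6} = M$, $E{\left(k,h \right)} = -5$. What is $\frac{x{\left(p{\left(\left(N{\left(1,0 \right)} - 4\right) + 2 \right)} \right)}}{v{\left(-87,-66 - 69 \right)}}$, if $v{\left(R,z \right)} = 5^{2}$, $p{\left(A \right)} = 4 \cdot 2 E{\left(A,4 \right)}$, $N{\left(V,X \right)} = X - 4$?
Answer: $\frac{258}{25} \approx 10.32$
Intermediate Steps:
$N{\left(V,X \right)} = -4 + X$ ($N{\left(V,X \right)} = X - 4 = -4 + X$)
$p{\left(A \right)} = -40$ ($p{\left(A \right)} = 4 \cdot 2 \left(-5\right) = 8 \left(-5\right) = -40$)
$x{\left(M \right)} = 18 - 6 M$
$v{\left(R,z \right)} = 25$
$\frac{x{\left(p{\left(\left(N{\left(1,0 \right)} - 4\right) + 2 \right)} \right)}}{v{\left(-87,-66 - 69 \right)}} = \frac{18 - -240}{25} = \left(18 + 240\right) \frac{1}{25} = 258 \cdot \frac{1}{25} = \frac{258}{25}$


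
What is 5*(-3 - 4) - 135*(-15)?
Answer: 1990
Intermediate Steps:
5*(-3 - 4) - 135*(-15) = 5*(-7) + 2025 = -35 + 2025 = 1990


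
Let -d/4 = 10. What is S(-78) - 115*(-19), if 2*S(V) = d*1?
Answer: 2165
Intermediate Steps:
d = -40 (d = -4*10 = -40)
S(V) = -20 (S(V) = (-40*1)/2 = (½)*(-40) = -20)
S(-78) - 115*(-19) = -20 - 115*(-19) = -20 - 1*(-2185) = -20 + 2185 = 2165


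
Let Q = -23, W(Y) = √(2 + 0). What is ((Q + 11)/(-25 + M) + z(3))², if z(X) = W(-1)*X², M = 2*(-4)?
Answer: 19618/121 + 72*√2/11 ≈ 171.39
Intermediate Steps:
W(Y) = √2
M = -8
z(X) = √2*X²
((Q + 11)/(-25 + M) + z(3))² = ((-23 + 11)/(-25 - 8) + √2*3²)² = (-12/(-33) + √2*9)² = (-12*(-1/33) + 9*√2)² = (4/11 + 9*√2)²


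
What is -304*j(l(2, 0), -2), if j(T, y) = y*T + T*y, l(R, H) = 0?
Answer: 0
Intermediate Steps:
j(T, y) = 2*T*y (j(T, y) = T*y + T*y = 2*T*y)
-304*j(l(2, 0), -2) = -608*0*(-2) = -304*0 = 0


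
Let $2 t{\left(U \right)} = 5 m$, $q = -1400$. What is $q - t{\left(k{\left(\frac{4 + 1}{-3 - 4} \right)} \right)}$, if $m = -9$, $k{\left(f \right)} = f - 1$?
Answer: $- \frac{2755}{2} \approx -1377.5$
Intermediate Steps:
$k{\left(f \right)} = -1 + f$ ($k{\left(f \right)} = f - 1 = -1 + f$)
$t{\left(U \right)} = - \frac{45}{2}$ ($t{\left(U \right)} = \frac{5 \left(-9\right)}{2} = \frac{1}{2} \left(-45\right) = - \frac{45}{2}$)
$q - t{\left(k{\left(\frac{4 + 1}{-3 - 4} \right)} \right)} = -1400 - - \frac{45}{2} = -1400 + \frac{45}{2} = - \frac{2755}{2}$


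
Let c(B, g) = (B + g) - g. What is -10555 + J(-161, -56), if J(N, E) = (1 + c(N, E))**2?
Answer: 15045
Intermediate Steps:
c(B, g) = B
J(N, E) = (1 + N)**2
-10555 + J(-161, -56) = -10555 + (1 - 161)**2 = -10555 + (-160)**2 = -10555 + 25600 = 15045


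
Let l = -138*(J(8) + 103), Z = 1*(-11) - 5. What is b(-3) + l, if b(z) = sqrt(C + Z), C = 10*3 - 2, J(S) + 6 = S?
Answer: -14490 + 2*sqrt(3) ≈ -14487.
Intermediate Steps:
J(S) = -6 + S
C = 28 (C = 30 - 2 = 28)
Z = -16 (Z = -11 - 5 = -16)
b(z) = 2*sqrt(3) (b(z) = sqrt(28 - 16) = sqrt(12) = 2*sqrt(3))
l = -14490 (l = -138*((-6 + 8) + 103) = -138*(2 + 103) = -138*105 = -14490)
b(-3) + l = 2*sqrt(3) - 14490 = -14490 + 2*sqrt(3)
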